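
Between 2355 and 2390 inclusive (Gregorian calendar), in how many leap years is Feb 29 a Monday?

Leap years in 2355–2390: 9 of them.
Feb 29 weekday advances by 5 (mod 7) from one leap year to the next four years later (or differs when a century non-leap intervenes).
Leap-day weekdays: 2356:Wed 2360:Mon✓ 2364:Sat 2368:Thu 2372:Tue 2376:Sun 2380:Fri 2384:Wed 2388:Mon✓
Monday: 2360, 2388 → 2.

2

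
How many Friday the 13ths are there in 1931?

3

Check the 13th of each month of 1931: Jan 13: Tue, Feb 13: Fri, Mar 13: Fri, Apr 13: Mon, May 13: Wed, Jun 13: Sat, Jul 13: Mon, Aug 13: Thu, Sep 13: Sun, Oct 13: Tue, Nov 13: Fri, Dec 13: Sun.
Friday occurs in February, March, November — 3 months.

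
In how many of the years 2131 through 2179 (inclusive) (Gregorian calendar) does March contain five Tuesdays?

March has 31 days; it has five Tuesdays when Tuesday falls among the first (month-length − 28) days — i.e. when March 1 is one of Tuesday/Monday/Sunday.
March 1 by year: 2131:Thu 2132:Sat 2133:Sun✓ 2134:Mon✓ 2135:Tue✓ 2136:Thu 2137:Fri 2138:Sat 2139:Sun✓ 2140:Tue✓ 2141:Wed 2142:Thu 2143:Fri 2144:Sun✓ 2145:Mon✓ …(19 more)… 2165:Fri 2166:Sat 2167:Sun✓ 2168:Tue✓ 2169:Wed 2170:Thu 2171:Fri 2172:Sun✓ 2173:Mon✓ 2174:Tue✓ 2175:Wed 2176:Fri 2177:Sat 2178:Sun✓ 2179:Mon✓
Years with five Tuesdays: 2133, 2134, 2135, 2139, 2140, 2144, 2145, 2146, 2150, 2151, 2156, 2157, 2161, 2162, 2163, 2167, 2168, 2172, 2173, 2174, 2178, 2179 → 22.

22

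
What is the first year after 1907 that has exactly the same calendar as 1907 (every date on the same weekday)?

Two years share a calendar iff Jan 1 falls on the same weekday and both are leap or both are common. 1907: Jan 1 is Tuesday, common year.
1908: Jan 1 Wednesday, leap
1909: Jan 1 Friday, common
1910: Jan 1 Saturday, common
1911: Jan 1 Sunday, common
1912: Jan 1 Monday, leap
1913: Jan 1 Wednesday, common
1914: Jan 1 Thursday, common
1915: Jan 1 Friday, common
1916: Jan 1 Saturday, leap
1917: Jan 1 Monday, common
1918: Jan 1 Tuesday, common
1918 matches on both conditions.

1918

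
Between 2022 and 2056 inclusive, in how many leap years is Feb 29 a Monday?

Leap years in 2022–2056: 9 of them.
Feb 29 weekday advances by 5 (mod 7) from one leap year to the next four years later (or differs when a century non-leap intervenes).
Leap-day weekdays: 2024:Thu 2028:Tue 2032:Sun 2036:Fri 2040:Wed 2044:Mon✓ 2048:Sat 2052:Thu 2056:Tue
Monday: 2044 → 1.

1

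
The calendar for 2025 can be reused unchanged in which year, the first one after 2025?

2031

Two years share a calendar iff Jan 1 falls on the same weekday and both are leap or both are common. 2025: Jan 1 is Wednesday, common year.
2026: Jan 1 Thursday, common
2027: Jan 1 Friday, common
2028: Jan 1 Saturday, leap
2029: Jan 1 Monday, common
2030: Jan 1 Tuesday, common
2031: Jan 1 Wednesday, common
2031 matches on both conditions.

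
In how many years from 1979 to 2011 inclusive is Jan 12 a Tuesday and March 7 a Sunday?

4

Check each year's weekday for Jan 12 and March 7:
  1979: Fri/Wed  1980: Sat/Fri  1981: Mon/Sat  1982: Tue/Sun ✓  1983: Wed/Mon  1984: Thu/Wed  1985: Sat/Thu  1986: Sun/Fri  1987: Mon/Sat  1988: Tue/Mon  1989: Thu/Tue  1990: Fri/Wed  1991: Sat/Thu  1992: Sun/Sat  …(5 more)…  1998: Mon/Sat  1999: Tue/Sun ✓  2000: Wed/Tue  2001: Fri/Wed  2002: Sat/Thu  2003: Sun/Fri  2004: Mon/Sun  2005: Wed/Mon  2006: Thu/Tue  2007: Fri/Wed  2008: Sat/Fri  2009: Mon/Sat  2010: Tue/Sun ✓  2011: Wed/Mon
Both conditions hold in: 1982, 1993, 1999, 2010 — 4.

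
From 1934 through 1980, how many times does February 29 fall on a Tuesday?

2

Leap years in 1934–1980: 12 of them.
Feb 29 weekday advances by 5 (mod 7) from one leap year to the next four years later (or differs when a century non-leap intervenes).
Leap-day weekdays: 1936:Sat 1940:Thu 1944:Tue✓ 1948:Sun 1952:Fri 1956:Wed 1960:Mon 1964:Sat 1968:Thu 1972:Tue✓ 1976:Sun 1980:Fri
Tuesday: 1944, 1972 → 2.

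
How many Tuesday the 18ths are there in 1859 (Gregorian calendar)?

Check the 18th of each month of 1859: Jan 18: Tue, Feb 18: Fri, Mar 18: Fri, Apr 18: Mon, May 18: Wed, Jun 18: Sat, Jul 18: Mon, Aug 18: Thu, Sep 18: Sun, Oct 18: Tue, Nov 18: Fri, Dec 18: Sun.
Tuesday occurs in January, October — 2 months.

2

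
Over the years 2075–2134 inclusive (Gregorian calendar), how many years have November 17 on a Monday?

Track November 17's weekday year by year (advancing +1, or +2 across a Feb 29):
  2075: Sun  2076: Tue (+2)  2077: Wed (+1)  2078: Thu (+1)  2079: Fri (+1)
  2080: Sun (+2)  2081: Mon (+1) ✓  2082: Tue (+1)  2083: Wed (+1)  2084: Fri (+2)
  2085: Sat (+1)  2086: Sun (+1)  2087: Mon (+1) ✓  2088: Wed (+2)  … (32 more years) …
  2121: Mon (+1) ✓  2122: Tue (+1)  2123: Wed (+1)  2124: Fri (+2)  2125: Sat (+1)
  2126: Sun (+1)  2127: Mon (+1) ✓  2128: Wed (+2)  2129: Thu (+1)  2130: Fri (+1)
  2131: Sat (+1)  2132: Mon (+2) ✓  2133: Tue (+1)  2134: Wed (+1)
Monday years: 2081, 2087, 2092, 2098, 2104, 2110, 2121, 2127, 2132 — 9 in total.

9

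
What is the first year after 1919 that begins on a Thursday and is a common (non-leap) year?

Jan 1 advances by 2 weekdays after a leap year and by 1 after a common year.
1919: Jan 1 is Wednesday.
1920: Thursday (leap)
1921: Saturday
1922: Sunday
1923: Monday
1924: Tuesday (leap)
1925: Thursday
1925 begins on a Thursday and is a common year.

1925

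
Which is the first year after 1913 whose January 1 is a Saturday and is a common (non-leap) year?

1921

Jan 1 advances by 2 weekdays after a leap year and by 1 after a common year.
1913: Jan 1 is Wednesday.
1914: Thursday
1915: Friday
1916: Saturday (leap)
1917: Monday
1918: Tuesday
1919: Wednesday
1920: Thursday (leap)
1921: Saturday
1921 begins on a Saturday and is a common year.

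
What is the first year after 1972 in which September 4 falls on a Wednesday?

From one year to the next, a fixed date's weekday advances by 1, or by 2 when a Feb 29 lies between the two dates.
1972: September 4 is Monday.
1973: Tuesday (+1)
1974: Wednesday (+1)
September 4 falls on a Wednesday in 1974.

1974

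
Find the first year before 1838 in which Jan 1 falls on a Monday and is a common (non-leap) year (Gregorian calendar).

Jan 1 advances by 2 weekdays after a leap year and by 1 after a common year.
1838: Jan 1 is Monday.
1837: Sunday
1836: Friday (leap)
1835: Thursday
1834: Wednesday
1833: Tuesday
1832: Sunday (leap)
1831: Saturday
1830: Friday
1829: Thursday
1828: Tuesday (leap)
1827: Monday
1827 begins on a Monday and is a common year.

1827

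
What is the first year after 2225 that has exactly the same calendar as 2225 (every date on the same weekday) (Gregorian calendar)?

Two years share a calendar iff Jan 1 falls on the same weekday and both are leap or both are common. 2225: Jan 1 is Saturday, common year.
2226: Jan 1 Sunday, common
2227: Jan 1 Monday, common
2228: Jan 1 Tuesday, leap
2229: Jan 1 Thursday, common
2230: Jan 1 Friday, common
2231: Jan 1 Saturday, common
2231 matches on both conditions.

2231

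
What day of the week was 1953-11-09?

January 1, 1953 is a Thursday.
November 9 is day 313 of the year, i.e. 312 days after Jan 1.
312 mod 7 = 4, so advance 4 weekdays from Thursday: Monday.

Monday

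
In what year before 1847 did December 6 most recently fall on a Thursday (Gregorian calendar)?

1838

From one year to the next, a fixed date's weekday advances by 1, or by 2 when a Feb 29 lies between the two dates.
1847: December 6 is Monday.
1846: Sunday (−1)
1845: Saturday (−1)
1844: Friday (−1)
1843: Wednesday (−2)
1842: Tuesday (−1)
1841: Monday (−1)
1840: Sunday (−1)
1839: Friday (−2)
1838: Thursday (−1)
December 6 falls on a Thursday in 1838.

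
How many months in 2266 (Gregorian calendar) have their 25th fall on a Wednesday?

2

Check the 25th of each month of 2266: Jan 25: Thu, Feb 25: Sun, Mar 25: Sun, Apr 25: Wed, May 25: Fri, Jun 25: Mon, Jul 25: Wed, Aug 25: Sat, Sep 25: Tue, Oct 25: Thu, Nov 25: Sun, Dec 25: Tue.
Wednesday occurs in April, July — 2 months.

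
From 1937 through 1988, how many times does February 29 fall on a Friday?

Leap years in 1937–1988: 13 of them.
Feb 29 weekday advances by 5 (mod 7) from one leap year to the next four years later (or differs when a century non-leap intervenes).
Leap-day weekdays: 1940:Thu 1944:Tue 1948:Sun 1952:Fri✓ 1956:Wed 1960:Mon 1964:Sat 1968:Thu 1972:Tue 1976:Sun 1980:Fri✓ 1984:Wed 1988:Mon
Friday: 1952, 1980 → 2.

2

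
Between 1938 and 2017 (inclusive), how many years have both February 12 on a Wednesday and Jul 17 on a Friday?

Check each year's weekday for February 12 and Jul 17:
  1938: Sat/Sun  1939: Sun/Mon  1940: Mon/Wed  1941: Wed/Thu  1942: Thu/Fri  1943: Fri/Sat  1944: Sat/Mon  1945: Mon/Tue  1946: Tue/Wed  1947: Wed/Thu  1948: Thu/Sat  1949: Sat/Sun  1950: Sun/Mon  1951: Mon/Tue  …(52 more)…  2004: Thu/Sat  2005: Sat/Sun  2006: Sun/Mon  2007: Mon/Tue  2008: Tue/Thu  2009: Thu/Fri  2010: Fri/Sat  2011: Sat/Sun  2012: Sun/Tue  2013: Tue/Wed  2014: Wed/Thu  2015: Thu/Fri  2016: Fri/Sun  2017: Sun/Mon
Both conditions hold in: 1964, 1992 — 2.

2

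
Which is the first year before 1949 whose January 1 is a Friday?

Jan 1 advances by 2 weekdays after a leap year and by 1 after a common year.
1949: Jan 1 is Saturday.
1948: Thursday (leap)
1947: Wednesday
1946: Tuesday
1945: Monday
1944: Saturday (leap)
1943: Friday
1943 begins on a Friday

1943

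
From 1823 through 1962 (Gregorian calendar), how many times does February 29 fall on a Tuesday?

Leap years in 1823–1962: 34 of them.
Feb 29 weekday advances by 5 (mod 7) from one leap year to the next four years later (or differs when a century non-leap intervenes).
Leap-day weekdays: 1824:Sun 1828:Fri 1832:Wed 1836:Mon 1840:Sat 1844:Thu 1848:Tue✓ 1852:Sun 1856:Fri 1860:Wed 1864:Mon 1868:Sat 1872:Thu …(8 more)… 1912:Thu 1916:Tue✓ 1920:Sun 1924:Fri 1928:Wed 1932:Mon 1936:Sat 1940:Thu 1944:Tue✓ 1948:Sun 1952:Fri 1956:Wed 1960:Mon
Tuesday: 1848, 1876, 1916, 1944 → 4.

4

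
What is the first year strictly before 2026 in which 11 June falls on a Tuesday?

2024

From one year to the next, a fixed date's weekday advances by 1, or by 2 when a Feb 29 lies between the two dates.
2026: June 11 is Thursday.
2025: Wednesday (−1)
2024: Tuesday (−1)
11 June falls on a Tuesday in 2024.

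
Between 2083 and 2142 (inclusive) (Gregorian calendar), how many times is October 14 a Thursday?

9

Track October 14's weekday year by year (advancing +1, or +2 across a Feb 29):
  2083: Thu ✓  2084: Sat (+2)  2085: Sun (+1)  2086: Mon (+1)  2087: Tue (+1)
  2088: Thu (+2) ✓  2089: Fri (+1)  2090: Sat (+1)  2091: Sun (+1)  2092: Tue (+2)
  2093: Wed (+1)  2094: Thu (+1) ✓  2095: Fri (+1)  2096: Sun (+2)  … (32 more years) …
  2129: Fri (+1)  2130: Sat (+1)  2131: Sun (+1)  2132: Tue (+2)  2133: Wed (+1)
  2134: Thu (+1) ✓  2135: Fri (+1)  2136: Sun (+2)  2137: Mon (+1)  2138: Tue (+1)
  2139: Wed (+1)  2140: Fri (+2)  2141: Sat (+1)  2142: Sun (+1)
Thursday years: 2083, 2088, 2094, 2100, 2106, 2117, 2123, 2128, 2134 — 9 in total.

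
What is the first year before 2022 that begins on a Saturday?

Jan 1 advances by 2 weekdays after a leap year and by 1 after a common year.
2022: Jan 1 is Saturday.
2021: Friday
2020: Wednesday (leap)
2019: Tuesday
2018: Monday
2017: Sunday
2016: Friday (leap)
2015: Thursday
2014: Wednesday
2013: Tuesday
2012: Sunday (leap)
2011: Saturday
2011 begins on a Saturday

2011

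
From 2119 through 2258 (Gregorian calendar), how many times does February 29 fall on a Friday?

Leap years in 2119–2258: 34 of them.
Feb 29 weekday advances by 5 (mod 7) from one leap year to the next four years later (or differs when a century non-leap intervenes).
Leap-day weekdays: 2120:Thu 2124:Tue 2128:Sun 2132:Fri✓ 2136:Wed 2140:Mon 2144:Sat 2148:Thu 2152:Tue 2156:Sun 2160:Fri✓ 2164:Wed 2168:Mon …(8 more)… 2208:Mon 2212:Sat 2216:Thu 2220:Tue 2224:Sun 2228:Fri✓ 2232:Wed 2236:Mon 2240:Sat 2244:Thu 2248:Tue 2252:Sun 2256:Fri✓
Friday: 2132, 2160, 2188, 2228, 2256 → 5.

5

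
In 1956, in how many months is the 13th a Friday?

3

Check the 13th of each month of 1956: Jan 13: Fri, Feb 13: Mon, Mar 13: Tue, Apr 13: Fri, May 13: Sun, Jun 13: Wed, Jul 13: Fri, Aug 13: Mon, Sep 13: Thu, Oct 13: Sat, Nov 13: Tue, Dec 13: Thu.
Friday occurs in January, April, July — 3 months.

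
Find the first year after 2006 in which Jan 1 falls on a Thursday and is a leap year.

2032

Jan 1 advances by 2 weekdays after a leap year and by 1 after a common year.
2006: Jan 1 is Sunday.
2007: Monday
2008: Tuesday (leap)
2009: Thursday
2010: Friday
2011: Saturday
2012: Sunday (leap)
2013: Tuesday
2014: Wednesday
2015: Thursday
2016: Friday (leap)
2017: Sunday
2018: Monday
2019: Tuesday
2020: Wednesday (leap)
2021: Friday
2022: Saturday
2023: Sunday
2024: Monday (leap)
2025: Wednesday
2026: Thursday
2027: Friday
2028: Saturday (leap)
2029: Monday
2030: Tuesday
2031: Wednesday
2032: Thursday (leap)
2032 begins on a Thursday and is a leap year.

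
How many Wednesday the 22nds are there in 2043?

Check the 22nd of each month of 2043: Jan 22: Thu, Feb 22: Sun, Mar 22: Sun, Apr 22: Wed, May 22: Fri, Jun 22: Mon, Jul 22: Wed, Aug 22: Sat, Sep 22: Tue, Oct 22: Thu, Nov 22: Sun, Dec 22: Tue.
Wednesday occurs in April, July — 2 months.

2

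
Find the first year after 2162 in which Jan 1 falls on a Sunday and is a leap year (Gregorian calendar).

2164

Jan 1 advances by 2 weekdays after a leap year and by 1 after a common year.
2162: Jan 1 is Friday.
2163: Saturday
2164: Sunday (leap)
2164 begins on a Sunday and is a leap year.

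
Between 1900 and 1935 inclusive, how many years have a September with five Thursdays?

9

September has 30 days; it has five Thursdays when Thursday falls among the first (month-length − 28) days — i.e. when September 1 is one of Thursday/Wednesday.
September 1 by year: 1900:Sat 1901:Sun 1902:Mon 1903:Tue 1904:Thu✓ 1905:Fri 1906:Sat 1907:Sun 1908:Tue 1909:Wed✓ 1910:Thu✓ 1911:Fri 1912:Sun 1913:Mon 1914:Tue …(6 more)… 1921:Thu✓ 1922:Fri 1923:Sat 1924:Mon 1925:Tue 1926:Wed✓ 1927:Thu✓ 1928:Sat 1929:Sun 1930:Mon 1931:Tue 1932:Thu✓ 1933:Fri 1934:Sat 1935:Sun
Years with five Thursdays: 1904, 1909, 1910, 1915, 1920, 1921, 1926, 1927, 1932 → 9.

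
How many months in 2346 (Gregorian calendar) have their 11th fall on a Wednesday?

Check the 11th of each month of 2346: Jan 11: Fri, Feb 11: Mon, Mar 11: Mon, Apr 11: Thu, May 11: Sat, Jun 11: Tue, Jul 11: Thu, Aug 11: Sun, Sep 11: Wed, Oct 11: Fri, Nov 11: Mon, Dec 11: Wed.
Wednesday occurs in September, December — 2 months.

2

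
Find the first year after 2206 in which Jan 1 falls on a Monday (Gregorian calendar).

Jan 1 advances by 2 weekdays after a leap year and by 1 after a common year.
2206: Jan 1 is Wednesday.
2207: Thursday
2208: Friday (leap)
2209: Sunday
2210: Monday
2210 begins on a Monday

2210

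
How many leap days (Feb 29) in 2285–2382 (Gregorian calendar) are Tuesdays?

3

Leap years in 2285–2382: 23 of them.
Feb 29 weekday advances by 5 (mod 7) from one leap year to the next four years later (or differs when a century non-leap intervenes).
Leap-day weekdays: 2288:Wed 2292:Mon 2296:Sat 2304:Mon 2308:Sat 2312:Thu 2316:Tue✓ 2320:Sun 2324:Fri 2328:Wed 2332:Mon 2336:Sat 2340:Thu 2344:Tue✓ 2348:Sun 2352:Fri 2356:Wed 2360:Mon 2364:Sat 2368:Thu 2372:Tue✓ 2376:Sun 2380:Fri
Tuesday: 2316, 2344, 2372 → 3.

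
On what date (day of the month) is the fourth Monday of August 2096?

August 1, 2096 is a Wednesday, so the first Monday is the 6th.
The fourth Monday is 6 + 21 = 27.

27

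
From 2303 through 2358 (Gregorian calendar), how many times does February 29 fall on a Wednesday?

Leap years in 2303–2358: 14 of them.
Feb 29 weekday advances by 5 (mod 7) from one leap year to the next four years later (or differs when a century non-leap intervenes).
Leap-day weekdays: 2304:Mon 2308:Sat 2312:Thu 2316:Tue 2320:Sun 2324:Fri 2328:Wed✓ 2332:Mon 2336:Sat 2340:Thu 2344:Tue 2348:Sun 2352:Fri 2356:Wed✓
Wednesday: 2328, 2356 → 2.

2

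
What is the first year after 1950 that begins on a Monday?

Jan 1 advances by 2 weekdays after a leap year and by 1 after a common year.
1950: Jan 1 is Sunday.
1951: Monday
1951 begins on a Monday

1951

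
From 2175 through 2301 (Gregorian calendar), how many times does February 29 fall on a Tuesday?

Leap years in 2175–2301: 30 of them.
Feb 29 weekday advances by 5 (mod 7) from one leap year to the next four years later (or differs when a century non-leap intervenes).
Leap-day weekdays: 2176:Thu 2180:Tue✓ 2184:Sun 2188:Fri 2192:Wed 2196:Mon 2204:Wed 2208:Mon 2212:Sat 2216:Thu 2220:Tue✓ 2224:Sun 2228:Fri …(4 more)… 2248:Tue✓ 2252:Sun 2256:Fri 2260:Wed 2264:Mon 2268:Sat 2272:Thu 2276:Tue✓ 2280:Sun 2284:Fri 2288:Wed 2292:Mon 2296:Sat
Tuesday: 2180, 2220, 2248, 2276 → 4.

4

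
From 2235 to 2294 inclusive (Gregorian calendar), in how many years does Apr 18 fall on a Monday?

Track Apr 18's weekday year by year (advancing +1, or +2 across a Feb 29):
  2235: Sat  2236: Mon (+2) ✓  2237: Tue (+1)  2238: Wed (+1)  2239: Thu (+1)
  2240: Sat (+2)  2241: Sun (+1)  2242: Mon (+1) ✓  2243: Tue (+1)  2244: Thu (+2)
  2245: Fri (+1)  2246: Sat (+1)  2247: Sun (+1)  2248: Tue (+2)  … (32 more years) …
  2281: Mon (+1) ✓  2282: Tue (+1)  2283: Wed (+1)  2284: Fri (+2)  2285: Sat (+1)
  2286: Sun (+1)  2287: Mon (+1) ✓  2288: Wed (+2)  2289: Thu (+1)  2290: Fri (+1)
  2291: Sat (+1)  2292: Mon (+2) ✓  2293: Tue (+1)  2294: Wed (+1)
Monday years: 2236, 2242, 2253, 2259, 2264, 2270, 2281, 2287, 2292 — 9 in total.

9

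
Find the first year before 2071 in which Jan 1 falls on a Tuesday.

Jan 1 advances by 2 weekdays after a leap year and by 1 after a common year.
2071: Jan 1 is Thursday.
2070: Wednesday
2069: Tuesday
2069 begins on a Tuesday

2069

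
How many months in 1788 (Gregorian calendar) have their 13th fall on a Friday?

1

Check the 13th of each month of 1788: Jan 13: Sun, Feb 13: Wed, Mar 13: Thu, Apr 13: Sun, May 13: Tue, Jun 13: Fri, Jul 13: Sun, Aug 13: Wed, Sep 13: Sat, Oct 13: Mon, Nov 13: Thu, Dec 13: Sat.
Friday occurs in June — 1 month.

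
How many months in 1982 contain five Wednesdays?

4

A month of length L has five Wednesdays iff its first Wednesday is on day ≤ L−28 (so day 1–3 in a 31-day month, 1–2 in a 30-day month, day 1 in a leap February).
Checking each month of 1982: Jan starts Fri (31d); Feb starts Mon (28d); Mar starts Mon (31d) ✓; Apr starts Thu (30d); May starts Sat (31d); Jun starts Tue (30d) ✓; Jul starts Thu (31d); Aug starts Sun (31d); Sep starts Wed (30d) ✓; Oct starts Fri (31d); Nov starts Mon (30d); Dec starts Wed (31d) ✓.
Five-Wednesday months: March, June, September, December → 4.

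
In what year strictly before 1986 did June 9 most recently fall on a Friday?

1978

From one year to the next, a fixed date's weekday advances by 1, or by 2 when a Feb 29 lies between the two dates.
1986: June 9 is Monday.
1985: Sunday (−1)
1984: Saturday (−1)
1983: Thursday (−2)
1982: Wednesday (−1)
1981: Tuesday (−1)
1980: Monday (−1)
1979: Saturday (−2)
1978: Friday (−1)
June 9 falls on a Friday in 1978.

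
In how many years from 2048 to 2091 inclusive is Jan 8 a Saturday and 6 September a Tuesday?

5

Check each year's weekday for Jan 8 and 6 September:
  2048: Wed/Sun  2049: Fri/Mon  2050: Sat/Tue ✓  2051: Sun/Wed  2052: Mon/Fri  2053: Wed/Sat  2054: Thu/Sun  2055: Fri/Mon  2056: Sat/Wed  2057: Mon/Thu  2058: Tue/Fri  2059: Wed/Sat  2060: Thu/Mon  2061: Sat/Tue ✓  …(16 more)…  2078: Sat/Tue ✓  2079: Sun/Wed  2080: Mon/Fri  2081: Wed/Sat  2082: Thu/Sun  2083: Fri/Mon  2084: Sat/Wed  2085: Mon/Thu  2086: Tue/Fri  2087: Wed/Sat  2088: Thu/Mon  2089: Sat/Tue ✓  2090: Sun/Wed  2091: Mon/Thu
Both conditions hold in: 2050, 2061, 2067, 2078, 2089 — 5.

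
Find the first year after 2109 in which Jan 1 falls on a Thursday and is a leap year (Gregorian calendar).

2128

Jan 1 advances by 2 weekdays after a leap year and by 1 after a common year.
2109: Jan 1 is Tuesday.
2110: Wednesday
2111: Thursday
2112: Friday (leap)
2113: Sunday
2114: Monday
2115: Tuesday
2116: Wednesday (leap)
2117: Friday
2118: Saturday
2119: Sunday
2120: Monday (leap)
2121: Wednesday
2122: Thursday
2123: Friday
2124: Saturday (leap)
2125: Monday
2126: Tuesday
2127: Wednesday
2128: Thursday (leap)
2128 begins on a Thursday and is a leap year.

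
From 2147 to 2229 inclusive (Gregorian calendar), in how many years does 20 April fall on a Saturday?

12

Track 20 April's weekday year by year (advancing +1, or +2 across a Feb 29):
  2147: Thu  2148: Sat (+2) ✓  2149: Sun (+1)  2150: Mon (+1)  2151: Tue (+1)
  2152: Thu (+2)  2153: Fri (+1)  2154: Sat (+1) ✓  2155: Sun (+1)  2156: Tue (+2)
  2157: Wed (+1)  2158: Thu (+1)  2159: Fri (+1)  2160: Sun (+2)  … (55 more years) …
  2216: Sat (+2) ✓  2217: Sun (+1)  2218: Mon (+1)  2219: Tue (+1)  2220: Thu (+2)
  2221: Fri (+1)  2222: Sat (+1) ✓  2223: Sun (+1)  2224: Tue (+2)  2225: Wed (+1)
  2226: Thu (+1)  2227: Fri (+1)  2228: Sun (+2)  2229: Mon (+1)
Saturday years: 2148, 2154, 2165, 2171, 2176, 2182, 2193, 2199, 2205, 2211, 2216, 2222 — 12 in total.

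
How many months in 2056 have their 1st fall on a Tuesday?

2

Check the 1st of each month of 2056: Jan 1: Sat, Feb 1: Tue, Mar 1: Wed, Apr 1: Sat, May 1: Mon, Jun 1: Thu, Jul 1: Sat, Aug 1: Tue, Sep 1: Fri, Oct 1: Sun, Nov 1: Wed, Dec 1: Fri.
Tuesday occurs in February, August — 2 months.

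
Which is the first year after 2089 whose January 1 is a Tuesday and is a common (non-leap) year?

Jan 1 advances by 2 weekdays after a leap year and by 1 after a common year.
2089: Jan 1 is Saturday.
2090: Sunday
2091: Monday
2092: Tuesday (leap)
2093: Thursday
2094: Friday
2095: Saturday
2096: Sunday (leap)
2097: Tuesday
2097 begins on a Tuesday and is a common year.

2097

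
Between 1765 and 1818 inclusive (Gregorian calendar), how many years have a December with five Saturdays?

December has 31 days; it has five Saturdays when Saturday falls among the first (month-length − 28) days — i.e. when December 1 is one of Saturday/Friday/Thursday.
December 1 by year: 1765:Sun 1766:Mon 1767:Tue 1768:Thu✓ 1769:Fri✓ 1770:Sat✓ 1771:Sun 1772:Tue 1773:Wed 1774:Thu✓ 1775:Fri✓ 1776:Sun 1777:Mon 1778:Tue 1779:Wed …(24 more)… 1804:Sat✓ 1805:Sun 1806:Mon 1807:Tue 1808:Thu✓ 1809:Fri✓ 1810:Sat✓ 1811:Sun 1812:Tue 1813:Wed 1814:Thu✓ 1815:Fri✓ 1816:Sun 1817:Mon 1818:Tue
Years with five Saturdays: 1768, 1769, 1770, 1774, 1775, 1780, 1781, 1785, 1786, 1787, 1791, 1792, 1796, 1797, 1798, 1803, 1804, 1808, 1809, 1810, 1814, 1815 → 22.

22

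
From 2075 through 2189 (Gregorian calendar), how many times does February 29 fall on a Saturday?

Leap years in 2075–2189: 28 of them.
Feb 29 weekday advances by 5 (mod 7) from one leap year to the next four years later (or differs when a century non-leap intervenes).
Leap-day weekdays: 2076:Sat✓ 2080:Thu 2084:Tue 2088:Sun 2092:Fri 2096:Wed 2104:Fri 2108:Wed 2112:Mon 2116:Sat✓ 2120:Thu 2124:Tue 2128:Sun 2132:Fri 2136:Wed 2140:Mon 2144:Sat✓ 2148:Thu 2152:Tue 2156:Sun 2160:Fri 2164:Wed 2168:Mon 2172:Sat✓ 2176:Thu 2180:Tue 2184:Sun 2188:Fri
Saturday: 2076, 2116, 2144, 2172 → 4.

4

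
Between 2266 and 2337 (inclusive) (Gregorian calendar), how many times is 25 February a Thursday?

Track 25 February's weekday year by year (advancing +1, or +2 across a Feb 29):
  2266: Sun  2267: Mon (+1)  2268: Tue (+1)  2269: Thu (+2) ✓  2270: Fri (+1)
  2271: Sat (+1)  2272: Sun (+1)  2273: Tue (+2)  2274: Wed (+1)  2275: Thu (+1) ✓
  2276: Fri (+1)  2277: Sun (+2)  2278: Mon (+1)  2279: Tue (+1)  … (44 more years) …
  2324: Mon (+1)  2325: Wed (+2)  2326: Thu (+1) ✓  2327: Fri (+1)  2328: Sat (+1)
  2329: Mon (+2)  2330: Tue (+1)  2331: Wed (+1)  2332: Thu (+1) ✓  2333: Sat (+2)
  2334: Sun (+1)  2335: Mon (+1)  2336: Tue (+1)  2337: Thu (+2) ✓
Thursday years: 2269, 2275, 2286, 2292, 2297, 2304, 2309, 2315, 2326, 2332, 2337 — 11 in total.

11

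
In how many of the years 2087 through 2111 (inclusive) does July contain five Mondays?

8

July has 31 days; it has five Mondays when Monday falls among the first (month-length − 28) days — i.e. when July 1 is one of Monday/Sunday/Saturday.
July 1 by year: 2087:Tue 2088:Thu 2089:Fri 2090:Sat✓ 2091:Sun✓ 2092:Tue 2093:Wed 2094:Thu 2095:Fri 2096:Sun✓ 2097:Mon✓ 2098:Tue 2099:Wed 2100:Thu 2101:Fri 2102:Sat✓ 2103:Sun✓ 2104:Tue 2105:Wed 2106:Thu 2107:Fri 2108:Sun✓ 2109:Mon✓ 2110:Tue 2111:Wed
Years with five Mondays: 2090, 2091, 2096, 2097, 2102, 2103, 2108, 2109 → 8.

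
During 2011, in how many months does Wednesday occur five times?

4

A month of length L has five Wednesdays iff its first Wednesday is on day ≤ L−28 (so day 1–3 in a 31-day month, 1–2 in a 30-day month, day 1 in a leap February).
Checking each month of 2011: Jan starts Sat (31d); Feb starts Tue (28d); Mar starts Tue (31d) ✓; Apr starts Fri (30d); May starts Sun (31d); Jun starts Wed (30d) ✓; Jul starts Fri (31d); Aug starts Mon (31d) ✓; Sep starts Thu (30d); Oct starts Sat (31d); Nov starts Tue (30d) ✓; Dec starts Thu (31d).
Five-Wednesday months: March, June, August, November → 4.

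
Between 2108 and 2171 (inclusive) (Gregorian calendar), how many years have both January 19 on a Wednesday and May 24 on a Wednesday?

Check each year's weekday for January 19 and May 24:
  2108: Thu/Thu  2109: Sat/Fri  2110: Sun/Sat  2111: Mon/Sun  2112: Tue/Tue  2113: Thu/Wed  2114: Fri/Thu  2115: Sat/Fri  2116: Sun/Sun  2117: Tue/Mon  2118: Wed/Tue  2119: Thu/Wed  2120: Fri/Fri  2121: Sun/Sat  …(36 more)…  2158: Thu/Wed  2159: Fri/Thu  2160: Sat/Sat  2161: Mon/Sun  2162: Tue/Mon  2163: Wed/Tue  2164: Thu/Thu  2165: Sat/Fri  2166: Sun/Sat  2167: Mon/Sun  2168: Tue/Tue  2169: Thu/Wed  2170: Fri/Thu  2171: Sat/Fri
Both conditions hold in: 2124, 2152 — 2.

2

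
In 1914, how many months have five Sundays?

A month of length L has five Sundays iff its first Sunday is on day ≤ L−28 (so day 1–3 in a 31-day month, 1–2 in a 30-day month, day 1 in a leap February).
Checking each month of 1914: Jan starts Thu (31d); Feb starts Sun (28d); Mar starts Sun (31d) ✓; Apr starts Wed (30d); May starts Fri (31d) ✓; Jun starts Mon (30d); Jul starts Wed (31d); Aug starts Sat (31d) ✓; Sep starts Tue (30d); Oct starts Thu (31d); Nov starts Sun (30d) ✓; Dec starts Tue (31d).
Five-Sunday months: March, May, August, November → 4.

4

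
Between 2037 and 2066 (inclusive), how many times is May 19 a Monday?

4

Track May 19's weekday year by year (advancing +1, or +2 across a Feb 29):
  2037: Tue  2038: Wed (+1)  2039: Thu (+1)  2040: Sat (+2)  2041: Sun (+1)
  2042: Mon (+1) ✓  2043: Tue (+1)  2044: Thu (+2)  2045: Fri (+1)  2046: Sat (+1)
  2047: Sun (+1)  2048: Tue (+2)  2049: Wed (+1)  2050: Thu (+1)  2051: Fri (+1)
  2052: Sun (+2)  2053: Mon (+1) ✓  2054: Tue (+1)  2055: Wed (+1)  2056: Fri (+2)
  2057: Sat (+1)  2058: Sun (+1)  2059: Mon (+1) ✓  2060: Wed (+2)  2061: Thu (+1)
  2062: Fri (+1)  2063: Sat (+1)  2064: Mon (+2) ✓  2065: Tue (+1)  2066: Wed (+1)
Monday years: 2042, 2053, 2059, 2064 — 4 in total.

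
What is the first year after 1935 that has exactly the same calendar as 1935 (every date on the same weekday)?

1946

Two years share a calendar iff Jan 1 falls on the same weekday and both are leap or both are common. 1935: Jan 1 is Tuesday, common year.
1936: Jan 1 Wednesday, leap
1937: Jan 1 Friday, common
1938: Jan 1 Saturday, common
1939: Jan 1 Sunday, common
1940: Jan 1 Monday, leap
1941: Jan 1 Wednesday, common
1942: Jan 1 Thursday, common
1943: Jan 1 Friday, common
1944: Jan 1 Saturday, leap
1945: Jan 1 Monday, common
1946: Jan 1 Tuesday, common
1946 matches on both conditions.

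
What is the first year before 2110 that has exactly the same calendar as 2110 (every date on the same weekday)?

Two years share a calendar iff Jan 1 falls on the same weekday and both are leap or both are common. 2110: Jan 1 is Wednesday, common year.
2109: Jan 1 Tuesday, common
2108: Jan 1 Sunday, leap
2107: Jan 1 Saturday, common
2106: Jan 1 Friday, common
2105: Jan 1 Thursday, common
2104: Jan 1 Tuesday, leap
2103: Jan 1 Monday, common
2102: Jan 1 Sunday, common
2101: Jan 1 Saturday, common
2100: Jan 1 Friday, common
2099: Jan 1 Thursday, common
2098: Jan 1 Wednesday, common
2098 matches on both conditions.

2098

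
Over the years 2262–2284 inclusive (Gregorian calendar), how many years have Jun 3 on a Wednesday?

Track Jun 3's weekday year by year (advancing +1, or +2 across a Feb 29):
  2262: Tue  2263: Wed (+1) ✓  2264: Fri (+2)  2265: Sat (+1)  2266: Sun (+1)
  2267: Mon (+1)  2268: Wed (+2) ✓  2269: Thu (+1)  2270: Fri (+1)  2271: Sat (+1)
  2272: Mon (+2)  2273: Tue (+1)  2274: Wed (+1) ✓  2275: Thu (+1)  2276: Sat (+2)
  2277: Sun (+1)  2278: Mon (+1)  2279: Tue (+1)  2280: Thu (+2)  2281: Fri (+1)
  2282: Sat (+1)  2283: Sun (+1)  2284: Tue (+2)
Wednesday years: 2263, 2268, 2274 — 3 in total.

3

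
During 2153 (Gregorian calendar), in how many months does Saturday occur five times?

4

A month of length L has five Saturdays iff its first Saturday is on day ≤ L−28 (so day 1–3 in a 31-day month, 1–2 in a 30-day month, day 1 in a leap February).
Checking each month of 2153: Jan starts Mon (31d); Feb starts Thu (28d); Mar starts Thu (31d) ✓; Apr starts Sun (30d); May starts Tue (31d); Jun starts Fri (30d) ✓; Jul starts Sun (31d); Aug starts Wed (31d); Sep starts Sat (30d) ✓; Oct starts Mon (31d); Nov starts Thu (30d); Dec starts Sat (31d) ✓.
Five-Saturday months: March, June, September, December → 4.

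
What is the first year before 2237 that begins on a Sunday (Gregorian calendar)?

Jan 1 advances by 2 weekdays after a leap year and by 1 after a common year.
2237: Jan 1 is Sunday.
2236: Friday (leap)
2235: Thursday
2234: Wednesday
2233: Tuesday
2232: Sunday (leap)
2232 begins on a Sunday

2232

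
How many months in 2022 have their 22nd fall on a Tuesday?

Check the 22nd of each month of 2022: Jan 22: Sat, Feb 22: Tue, Mar 22: Tue, Apr 22: Fri, May 22: Sun, Jun 22: Wed, Jul 22: Fri, Aug 22: Mon, Sep 22: Thu, Oct 22: Sat, Nov 22: Tue, Dec 22: Thu.
Tuesday occurs in February, March, November — 3 months.

3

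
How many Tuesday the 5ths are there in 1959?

Check the 5th of each month of 1959: Jan 5: Mon, Feb 5: Thu, Mar 5: Thu, Apr 5: Sun, May 5: Tue, Jun 5: Fri, Jul 5: Sun, Aug 5: Wed, Sep 5: Sat, Oct 5: Mon, Nov 5: Thu, Dec 5: Sat.
Tuesday occurs in May — 1 month.

1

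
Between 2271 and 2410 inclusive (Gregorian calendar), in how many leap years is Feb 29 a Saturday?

Leap years in 2271–2410: 34 of them.
Feb 29 weekday advances by 5 (mod 7) from one leap year to the next four years later (or differs when a century non-leap intervenes).
Leap-day weekdays: 2272:Thu 2276:Tue 2280:Sun 2284:Fri 2288:Wed 2292:Mon 2296:Sat✓ 2304:Mon 2308:Sat✓ 2312:Thu 2316:Tue 2320:Sun 2324:Fri …(8 more)… 2360:Mon 2364:Sat✓ 2368:Thu 2372:Tue 2376:Sun 2380:Fri 2384:Wed 2388:Mon 2392:Sat✓ 2396:Thu 2400:Tue 2404:Sun 2408:Fri
Saturday: 2296, 2308, 2336, 2364, 2392 → 5.

5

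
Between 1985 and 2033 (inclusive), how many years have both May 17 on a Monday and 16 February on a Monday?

2

Check each year's weekday for May 17 and 16 February:
  1985: Fri/Sat  1986: Sat/Sun  1987: Sun/Mon  1988: Tue/Tue  1989: Wed/Thu  1990: Thu/Fri  1991: Fri/Sat  1992: Sun/Sun  1993: Mon/Tue  1994: Tue/Wed  1995: Wed/Thu  1996: Fri/Fri  1997: Sat/Sun  1998: Sun/Mon  …(21 more)…  2020: Sun/Sun  2021: Mon/Tue  2022: Tue/Wed  2023: Wed/Thu  2024: Fri/Fri  2025: Sat/Sun  2026: Sun/Mon  2027: Mon/Tue  2028: Wed/Wed  2029: Thu/Fri  2030: Fri/Sat  2031: Sat/Sun  2032: Mon/Mon ✓  2033: Tue/Wed
Both conditions hold in: 2004, 2032 — 2.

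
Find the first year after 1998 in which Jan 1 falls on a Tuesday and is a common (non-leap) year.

2002

Jan 1 advances by 2 weekdays after a leap year and by 1 after a common year.
1998: Jan 1 is Thursday.
1999: Friday
2000: Saturday (leap)
2001: Monday
2002: Tuesday
2002 begins on a Tuesday and is a common year.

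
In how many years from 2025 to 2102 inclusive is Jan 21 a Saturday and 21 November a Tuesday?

Check each year's weekday for Jan 21 and 21 November:
  2025: Tue/Fri  2026: Wed/Sat  2027: Thu/Sun  2028: Fri/Tue  2029: Sun/Wed  2030: Mon/Thu  2031: Tue/Fri  2032: Wed/Sun  2033: Fri/Mon  2034: Sat/Tue ✓  2035: Sun/Wed  2036: Mon/Fri  2037: Wed/Sat  2038: Thu/Sun  …(50 more)…  2089: Fri/Mon  2090: Sat/Tue ✓  2091: Sun/Wed  2092: Mon/Fri  2093: Wed/Sat  2094: Thu/Sun  2095: Fri/Mon  2096: Sat/Wed  2097: Mon/Thu  2098: Tue/Fri  2099: Wed/Sat  2100: Thu/Sun  2101: Fri/Mon  2102: Sat/Tue ✓
Both conditions hold in: 2034, 2045, 2051, 2062, 2073, 2079, 2090, 2102 — 8.

8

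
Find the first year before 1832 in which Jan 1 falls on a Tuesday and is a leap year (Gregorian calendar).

1828

Jan 1 advances by 2 weekdays after a leap year and by 1 after a common year.
1832: Jan 1 is Sunday (leap).
1831: Saturday
1830: Friday
1829: Thursday
1828: Tuesday (leap)
1828 begins on a Tuesday and is a leap year.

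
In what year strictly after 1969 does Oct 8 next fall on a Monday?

1973

From one year to the next, a fixed date's weekday advances by 1, or by 2 when a Feb 29 lies between the two dates.
1969: October 8 is Wednesday.
1970: Thursday (+1)
1971: Friday (+1)
1972: Sunday (+2)
1973: Monday (+1)
Oct 8 falls on a Monday in 1973.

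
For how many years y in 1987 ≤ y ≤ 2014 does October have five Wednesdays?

October has 31 days; it has five Wednesdays when Wednesday falls among the first (month-length − 28) days — i.e. when October 1 is one of Wednesday/Tuesday/Monday.
October 1 by year: 1987:Thu 1988:Sat 1989:Sun 1990:Mon✓ 1991:Tue✓ 1992:Thu 1993:Fri 1994:Sat 1995:Sun 1996:Tue✓ 1997:Wed✓ 1998:Thu 1999:Fri 2000:Sun 2001:Mon✓ 2002:Tue✓ 2003:Wed✓ 2004:Fri 2005:Sat 2006:Sun 2007:Mon✓ 2008:Wed✓ 2009:Thu 2010:Fri 2011:Sat 2012:Mon✓ 2013:Tue✓ 2014:Wed✓
Years with five Wednesdays: 1990, 1991, 1996, 1997, 2001, 2002, 2003, 2007, 2008, 2012, 2013, 2014 → 12.

12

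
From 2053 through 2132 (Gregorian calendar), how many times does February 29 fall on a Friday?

4

Leap years in 2053–2132: 19 of them.
Feb 29 weekday advances by 5 (mod 7) from one leap year to the next four years later (or differs when a century non-leap intervenes).
Leap-day weekdays: 2056:Tue 2060:Sun 2064:Fri✓ 2068:Wed 2072:Mon 2076:Sat 2080:Thu 2084:Tue 2088:Sun 2092:Fri✓ 2096:Wed 2104:Fri✓ 2108:Wed 2112:Mon 2116:Sat 2120:Thu 2124:Tue 2128:Sun 2132:Fri✓
Friday: 2064, 2092, 2104, 2132 → 4.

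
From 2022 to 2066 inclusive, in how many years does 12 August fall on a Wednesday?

6

Track 12 August's weekday year by year (advancing +1, or +2 across a Feb 29):
  2022: Fri  2023: Sat (+1)  2024: Mon (+2)  2025: Tue (+1)  2026: Wed (+1) ✓
  2027: Thu (+1)  2028: Sat (+2)  2029: Sun (+1)  2030: Mon (+1)  2031: Tue (+1)
  2032: Thu (+2)  2033: Fri (+1)  2034: Sat (+1)  2035: Sun (+1)  … (17 more years) …
  2053: Tue (+1)  2054: Wed (+1) ✓  2055: Thu (+1)  2056: Sat (+2)  2057: Sun (+1)
  2058: Mon (+1)  2059: Tue (+1)  2060: Thu (+2)  2061: Fri (+1)  2062: Sat (+1)
  2063: Sun (+1)  2064: Tue (+2)  2065: Wed (+1) ✓  2066: Thu (+1)
Wednesday years: 2026, 2037, 2043, 2048, 2054, 2065 — 6 in total.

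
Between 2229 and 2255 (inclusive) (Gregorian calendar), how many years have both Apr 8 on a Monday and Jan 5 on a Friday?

1

Check each year's weekday for Apr 8 and Jan 5:
  2229: Wed/Mon  2230: Thu/Tue  2231: Fri/Wed  2232: Sun/Thu  2233: Mon/Sat  2234: Tue/Sun  2235: Wed/Mon  2236: Fri/Tue  2237: Sat/Thu  2238: Sun/Fri  2239: Mon/Sat  2240: Wed/Sun  2241: Thu/Tue  2242: Fri/Wed  2243: Sat/Thu  2244: Mon/Fri ✓  2245: Tue/Sun  2246: Wed/Mon  2247: Thu/Tue  2248: Sat/Wed  2249: Sun/Fri  2250: Mon/Sat  2251: Tue/Sun  2252: Thu/Mon  2253: Fri/Wed  2254: Sat/Thu  2255: Sun/Fri
Both conditions hold in: 2244 — 1.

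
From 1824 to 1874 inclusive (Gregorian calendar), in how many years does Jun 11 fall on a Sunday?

7

Track Jun 11's weekday year by year (advancing +1, or +2 across a Feb 29):
  1824: Fri  1825: Sat (+1)  1826: Sun (+1) ✓  1827: Mon (+1)  1828: Wed (+2)
  1829: Thu (+1)  1830: Fri (+1)  1831: Sat (+1)  1832: Mon (+2)  1833: Tue (+1)
  1834: Wed (+1)  1835: Thu (+1)  1836: Sat (+2)  1837: Sun (+1) ✓  … (23 more years) …
  1861: Tue (+1)  1862: Wed (+1)  1863: Thu (+1)  1864: Sat (+2)  1865: Sun (+1) ✓
  1866: Mon (+1)  1867: Tue (+1)  1868: Thu (+2)  1869: Fri (+1)  1870: Sat (+1)
  1871: Sun (+1) ✓  1872: Tue (+2)  1873: Wed (+1)  1874: Thu (+1)
Sunday years: 1826, 1837, 1843, 1848, 1854, 1865, 1871 — 7 in total.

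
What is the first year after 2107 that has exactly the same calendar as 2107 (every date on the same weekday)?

Two years share a calendar iff Jan 1 falls on the same weekday and both are leap or both are common. 2107: Jan 1 is Saturday, common year.
2108: Jan 1 Sunday, leap
2109: Jan 1 Tuesday, common
2110: Jan 1 Wednesday, common
2111: Jan 1 Thursday, common
2112: Jan 1 Friday, leap
2113: Jan 1 Sunday, common
2114: Jan 1 Monday, common
2115: Jan 1 Tuesday, common
2116: Jan 1 Wednesday, leap
2117: Jan 1 Friday, common
2118: Jan 1 Saturday, common
2118 matches on both conditions.

2118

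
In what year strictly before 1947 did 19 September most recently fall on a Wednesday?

From one year to the next, a fixed date's weekday advances by 1, or by 2 when a Feb 29 lies between the two dates.
1947: September 19 is Friday.
1946: Thursday (−1)
1945: Wednesday (−1)
19 September falls on a Wednesday in 1945.

1945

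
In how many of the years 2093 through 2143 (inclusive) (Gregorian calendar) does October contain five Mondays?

22

October has 31 days; it has five Mondays when Monday falls among the first (month-length − 28) days — i.e. when October 1 is one of Monday/Sunday/Saturday.
October 1 by year: 2093:Thu 2094:Fri 2095:Sat✓ 2096:Mon✓ 2097:Tue 2098:Wed 2099:Thu 2100:Fri 2101:Sat✓ 2102:Sun✓ 2103:Mon✓ 2104:Wed 2105:Thu 2106:Fri 2107:Sat✓ …(21 more)… 2129:Sat✓ 2130:Sun✓ 2131:Mon✓ 2132:Wed 2133:Thu 2134:Fri 2135:Sat✓ 2136:Mon✓ 2137:Tue 2138:Wed 2139:Thu 2140:Sat✓ 2141:Sun✓ 2142:Mon✓ 2143:Tue
Years with five Mondays: 2095, 2096, 2101, 2102, 2103, 2107, 2108, 2112, 2113, 2114, 2118, 2119, 2124, 2125, 2129, 2130, 2131, 2135, 2136, 2140, 2141, 2142 → 22.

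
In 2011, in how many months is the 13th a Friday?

1

Check the 13th of each month of 2011: Jan 13: Thu, Feb 13: Sun, Mar 13: Sun, Apr 13: Wed, May 13: Fri, Jun 13: Mon, Jul 13: Wed, Aug 13: Sat, Sep 13: Tue, Oct 13: Thu, Nov 13: Sun, Dec 13: Tue.
Friday occurs in May — 1 month.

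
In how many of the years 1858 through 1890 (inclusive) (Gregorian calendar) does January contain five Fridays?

14

January has 31 days; it has five Fridays when Friday falls among the first (month-length − 28) days — i.e. when January 1 is one of Friday/Thursday/Wednesday.
January 1 by year: 1858:Fri✓ 1859:Sat 1860:Sun 1861:Tue 1862:Wed✓ 1863:Thu✓ 1864:Fri✓ 1865:Sun 1866:Mon 1867:Tue 1868:Wed✓ 1869:Fri✓ 1870:Sat 1871:Sun 1872:Mon …(3 more)… 1876:Sat 1877:Mon 1878:Tue 1879:Wed✓ 1880:Thu✓ 1881:Sat 1882:Sun 1883:Mon 1884:Tue 1885:Thu✓ 1886:Fri✓ 1887:Sat 1888:Sun 1889:Tue 1890:Wed✓
Years with five Fridays: 1858, 1862, 1863, 1864, 1868, 1869, 1873, 1874, 1875, 1879, 1880, 1885, 1886, 1890 → 14.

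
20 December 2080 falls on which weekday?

January 1, 2080 is a Monday.
December 20 is day 355 of the year, i.e. 354 days after Jan 1.
354 mod 7 = 4, so advance 4 weekdays from Monday: Friday.

Friday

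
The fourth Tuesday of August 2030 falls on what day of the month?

August 1, 2030 is a Thursday, so the first Tuesday is the 6th.
The fourth Tuesday is 6 + 21 = 27.

27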